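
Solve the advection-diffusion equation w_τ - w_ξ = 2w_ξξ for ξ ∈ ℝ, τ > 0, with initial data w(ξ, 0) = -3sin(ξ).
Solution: Moving frame: η = ξ + τ, σ = τ, w = u(η,σ), so w_τ = u_σ + u_η and w_ξξ = u_ηη.
Hence w_τ - w_ξ = u_σ and the PDE becomes the heat equation u_σ = 2u_ηη on η ∈ ℝ.
Initial data: u(η,0) = w(η,0) = -3sin(η). Each mode sin(nη) decays as exp(-2n²σ) on ℝ, so u(η,σ) = Σ c_n exp(-2n²σ) sin(nη) with c_1=-3: u(η,σ) = -3exp(-2σ)sin(η).
Substituting back: w(ξ,τ) = u(ξ + τ, τ).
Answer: w(ξ, τ) = -3exp(-2τ)sin(ξ + τ)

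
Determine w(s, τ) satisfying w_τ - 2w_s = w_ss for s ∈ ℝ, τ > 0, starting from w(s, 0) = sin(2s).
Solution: Change to a moving frame: let η = s + 2τ, σ = τ and write w(s,τ) = u(η,σ).
By the chain rule w_τ = u_σ + 2u_η, w_s = u_η, w_ss = u_ηη.
Then w_τ - 2w_s = u_σ: the advection term cancels and the PDE becomes the heat equation u_σ = u_ηη on η ∈ ℝ.
Initial data: u(η,0) = w(η,0) = sin(2η).
On η ∈ ℝ each mode satisfies (sin(nη))″ = -n² sin(nη), so exp(-n²σ) sin(nη) solves the heat equation; by superposition u(η,σ) = Σ c_n exp(-n²σ) sin(nη).
Reading off the coefficients: c_2=1, so u(η,σ) = exp(-4σ)sin(2η).
Substituting back η = s + 2τ, σ = τ: w(s,τ) = u(s + 2τ, τ).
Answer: w(s, τ) = exp(-4τ)sin(2s + 4τ)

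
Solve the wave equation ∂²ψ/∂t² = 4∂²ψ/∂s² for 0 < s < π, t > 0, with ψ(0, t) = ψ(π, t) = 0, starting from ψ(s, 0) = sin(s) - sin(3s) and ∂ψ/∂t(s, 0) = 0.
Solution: Separating variables: ψ = Σ [A_n cos(ω_n t) + B_n sin(ω_n t)] sin(ns), ω_n = 2n. From ICs: A_1=1, A_3=-1.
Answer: ψ(s, t) = sin(s)cos(2t) - sin(3s)cos(6t)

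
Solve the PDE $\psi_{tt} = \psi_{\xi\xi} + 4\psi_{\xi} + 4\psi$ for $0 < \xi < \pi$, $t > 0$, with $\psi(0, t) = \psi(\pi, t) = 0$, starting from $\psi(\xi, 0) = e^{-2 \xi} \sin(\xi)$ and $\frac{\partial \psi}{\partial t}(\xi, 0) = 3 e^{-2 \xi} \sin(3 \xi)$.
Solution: Substitute $\psi = e^{-2\xi}u$.
Then $\psi_{\xi} = e^{-2\xi}(u_{\xi} - 2u)$, $\psi_{\xi\xi} = e^{-2\xi}(u_{\xi\xi} - 4u_{\xi} + 4u)$, $\psi_{tt} = e^{-2\xi}u_{tt}$; substituting and dividing by $e^{-2\xi}$, the lower-order terms cancel: $u_{tt} = u_{\xi\xi}$ (standard wave equation).
Data for $u$: $u(\xi,0) = e^{2\xi}\psi(\xi,0) = \sin(\xi)$; $u_t(\xi,0) = e^{2\xi}\psi_t(\xi,0) = 3 \sin(3 \xi)$. The boundary conditions carry over: $u(0,t) = u(\pi,t) = 0$.
Separating variables: $u = \sum [A_n \cos(\omega_n t) + B_n \sin(\omega_n t)] \sin(n\xi)$, $\omega_n = n$. From ICs ($B_n$ = velocity coefficient / $\omega_n$): $A_1=1, B_3=1$.
So $u(\xi,t) = \sin(3 t) \sin(3 \xi) + \sin(\xi) \cos(t)$, and $\psi(\xi,t) = e^{-2\xi}u(\xi,t)$.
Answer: $\psi(\xi, t) = e^{-2 \xi} \sin(\xi) \cos(t) + e^{-2 \xi} \sin(3 \xi) \sin(3 t)$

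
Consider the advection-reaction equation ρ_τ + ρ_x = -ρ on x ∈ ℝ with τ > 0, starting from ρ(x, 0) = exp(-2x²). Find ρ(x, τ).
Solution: Substitute ρ = exp(-τ)u, i.e. u = exp(τ)ρ.
By the product rule, ρ_τ = exp(-τ)(u_τ - u), ρ_x = exp(-τ)u_x.
Substituting into the PDE and dividing by exp(-τ): u_τ - u + u_x = -u.
The lower-order terms cancel, leaving the standard advection equation u_τ + u_x = 0.
Initial data for u: u(x,0) = ρ(x,0) = exp(-2x²).
Solve for u:
  By method of characteristics (waves move right with speed 1):
  Along characteristics x - τ = const, u is constant, so u(x,τ) = f(x - τ) with f = u(·, 0).
Hence u(x,τ) = exp(-2(x - τ)²).
Transform back: ρ(x,τ) = exp(-τ)u(x,τ).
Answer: ρ(x, τ) = exp(-τ)exp(-2(x - τ)²)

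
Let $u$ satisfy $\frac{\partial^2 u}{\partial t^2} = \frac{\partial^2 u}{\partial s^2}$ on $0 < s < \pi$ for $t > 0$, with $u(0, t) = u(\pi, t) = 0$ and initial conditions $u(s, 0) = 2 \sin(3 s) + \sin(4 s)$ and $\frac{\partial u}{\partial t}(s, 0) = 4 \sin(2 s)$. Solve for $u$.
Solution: Using separation of variables $u = X(s)T(t)$:
Eigenfunctions: $\sin(ns)$, $n = 1, 2, 3, \ldots$
General solution: $u(s, t) = \sum [A_n \cos(n t) + B_n \sin(n t)] \sin(ns)$
From $u(s,0) = 2 \sin(3 s) + \sin(4 s)$: $A_3=2, A_4=1$. From $u_t(s,0) = 4 \sin(2 s)$, using $u_t(s,0) = \sum \omega_n B_n \sin(ns)$ with $\omega_n = n$: $B_2 = 4/2 = 2$.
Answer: $u(s, t) = 2 \sin(2 s) \sin(2 t) + 2 \sin(3 s) \cos(3 t) + \sin(4 s) \cos(4 t)$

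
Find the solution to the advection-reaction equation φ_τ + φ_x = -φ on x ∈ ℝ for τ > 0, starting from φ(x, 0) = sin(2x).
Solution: Substitute φ = exp(-τ)u, i.e. u = exp(τ)φ.
By the product rule, φ_τ = exp(-τ)(u_τ - u), φ_x = exp(-τ)u_x.
Substituting into the PDE and dividing by exp(-τ): u_τ - u + u_x = -u.
The lower-order terms cancel, leaving the standard advection equation u_τ + u_x = 0.
Initial data for u: u(x,0) = φ(x,0) = sin(2x).
Solve for u:
  By method of characteristics (waves move right with speed 1):
  Along characteristics x - τ = const, u is constant, so u(x,τ) = f(x - τ) with f = u(·, 0).
Hence u(x,τ) = sin(2x - 2τ).
Transform back: φ(x,τ) = exp(-τ)u(x,τ).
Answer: φ(x, τ) = exp(-τ)sin(2x - 2τ)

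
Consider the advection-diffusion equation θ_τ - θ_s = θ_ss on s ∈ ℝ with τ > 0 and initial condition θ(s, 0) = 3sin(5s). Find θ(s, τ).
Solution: Change to a moving frame: let η = s + τ, σ = τ and write θ(s,τ) = u(η,σ).
By the chain rule θ_τ = u_σ + u_η, θ_s = u_η, θ_ss = u_ηη.
Then θ_τ - θ_s = u_σ: the advection term cancels and the PDE becomes the heat equation u_σ = u_ηη on η ∈ ℝ.
Initial data: u(η,0) = θ(η,0) = 3sin(5η).
On η ∈ ℝ each mode satisfies (sin(nη))″ = -n² sin(nη), so exp(-n²σ) sin(nη) solves the heat equation; by superposition u(η,σ) = Σ c_n exp(-n²σ) sin(nη).
Reading off the coefficients: c_5=3, so u(η,σ) = 3exp(-25σ)sin(5η).
Substituting back η = s + τ, σ = τ: θ(s,τ) = u(s + τ, τ).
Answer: θ(s, τ) = 3exp(-25τ)sin(5s + 5τ)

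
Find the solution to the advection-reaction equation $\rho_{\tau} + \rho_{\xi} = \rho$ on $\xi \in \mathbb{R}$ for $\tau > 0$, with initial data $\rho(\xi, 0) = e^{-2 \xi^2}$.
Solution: Substitute $\rho = e^{\tau}u$, i.e. $u = e^{-\tau}\rho$.
By the product rule, $\rho_{\tau} = e^{\tau}(u_{\tau} + u)$, $\rho_{\xi} = e^{\tau}u_{\xi}$.
Substituting into the PDE and dividing by $e^{\tau}$: $u_{\tau} + u + u_{\xi} = u$.
The lower-order terms cancel, leaving the standard advection equation $u_{\tau} + u_{\xi} = 0$.
Initial data for $u$: $u(\xi,0) = \rho(\xi,0) = e^{-2 \xi^2}$.
Solve for $u$:
  By method of characteristics (waves move right with speed 1):
  Along characteristics $\xi - \tau =$ const, $u$ is constant, so $u(\xi,\tau) = f(\xi - \tau)$ with $f = u( \cdot , 0)$.
Hence $u(\xi,\tau) = e^{-2 (\xi - \tau)^2}$.
Transform back: $\rho(\xi,\tau) = e^{\tau}u(\xi,\tau)$.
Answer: $\rho(\xi, \tau) = e^{\tau} e^{-2 (-\tau + \xi)^2}$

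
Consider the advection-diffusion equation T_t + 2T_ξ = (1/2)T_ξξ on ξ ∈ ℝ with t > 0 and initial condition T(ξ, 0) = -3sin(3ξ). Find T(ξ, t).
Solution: Moving frame: η = ξ - 2t, σ = t, T = u(η,σ), so T_t = u_σ - 2u_η and T_ξξ = u_ηη.
Hence T_t + 2T_ξ = u_σ and the PDE becomes the heat equation u_σ = (1/2)u_ηη on η ∈ ℝ.
Initial data: u(η,0) = T(η,0) = -3sin(3η). Each mode sin(nη) decays as exp(-n²σ/2) on ℝ, so u(η,σ) = Σ c_n exp(-n²σ/2) sin(nη) with c_3=-3: u(η,σ) = -3exp(-9σ/2)sin(3η).
Substituting back: T(ξ,t) = u(ξ - 2t, t).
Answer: T(ξ, t) = 3exp(-9t/2)sin(6t - 3ξ)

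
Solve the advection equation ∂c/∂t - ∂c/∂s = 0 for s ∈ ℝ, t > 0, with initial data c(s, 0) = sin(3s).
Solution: By method of characteristics (waves move left with speed 1):
Along characteristics s + t = const, c is constant, so c(s,t) = f(s + t) with f = c(·, 0).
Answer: c(s, t) = sin(3s + 3t)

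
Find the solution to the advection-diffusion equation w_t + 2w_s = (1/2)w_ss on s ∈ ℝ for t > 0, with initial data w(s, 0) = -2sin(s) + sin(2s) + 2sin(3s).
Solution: Change to a moving frame: let η = s - 2t, σ = t and write w(s,t) = u(η,σ).
By the chain rule w_t = u_σ - 2u_η, w_s = u_η, w_ss = u_ηη.
Then w_t + 2w_s = u_σ: the advection term cancels and the PDE becomes the heat equation u_σ = (1/2)u_ηη on η ∈ ℝ.
Initial data: u(η,0) = w(η,0) = -2sin(η) + sin(2η) + 2sin(3η).
On η ∈ ℝ each mode satisfies (sin(nη))″ = -n² sin(nη), so exp(-n²σ/2) sin(nη) solves the heat equation; by superposition u(η,σ) = Σ c_n exp(-n²σ/2) sin(nη).
Reading off the coefficients: c_1=-2, c_2=1, c_3=2, so u(η,σ) = exp(-2σ)sin(2η) - 2exp(-σ/2)sin(η) + 2exp(-9σ/2)sin(3η).
Substituting back η = s - 2t, σ = t: w(s,t) = u(s - 2t, t).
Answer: w(s, t) = exp(-2t)sin(2s - 4t) - 2exp(-t/2)sin(s - 2t) + 2exp(-9t/2)sin(3s - 6t)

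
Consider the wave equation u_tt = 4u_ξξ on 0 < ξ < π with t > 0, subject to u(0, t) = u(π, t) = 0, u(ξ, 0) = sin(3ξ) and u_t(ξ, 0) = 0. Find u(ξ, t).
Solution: Using separation of variables u = X(ξ)T(t):
Eigenfunctions: sin(nξ), n = 1, 2, 3, ...
General solution: u(ξ, t) = Σ [A_n cos(2n t) + B_n sin(2n t)] sin(nξ)
From u(ξ,0) = sin(3ξ): A_3=1. From u_t(ξ,0) = 0: all B_n = 0.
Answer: u(ξ, t) = sin(3ξ)cos(6t)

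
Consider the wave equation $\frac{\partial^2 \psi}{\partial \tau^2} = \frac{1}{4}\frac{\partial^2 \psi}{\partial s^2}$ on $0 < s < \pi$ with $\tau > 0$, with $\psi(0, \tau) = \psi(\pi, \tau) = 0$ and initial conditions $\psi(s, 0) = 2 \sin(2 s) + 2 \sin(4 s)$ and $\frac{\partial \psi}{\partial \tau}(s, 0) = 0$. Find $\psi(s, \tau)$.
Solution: Using separation of variables $\psi = X(s)T(\tau)$:
Eigenfunctions: $\sin(ns)$, $n = 1, 2, 3, \ldots$
General solution: $\psi(s, \tau) = \sum [A_n \cos(n \tau/2) + B_n \sin(n \tau/2)] \sin(ns)$
From $\psi(s,0) = 2 \sin(2 s) + 2 \sin(4 s)$: $A_2=2, A_4=2$. From $\psi_{\tau}(s,0) = 0$: all $B_n = 0$.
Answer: $\psi(s, \tau) = 2 \sin(2 s) \cos(\tau) + 2 \sin(4 s) \cos(2 \tau)$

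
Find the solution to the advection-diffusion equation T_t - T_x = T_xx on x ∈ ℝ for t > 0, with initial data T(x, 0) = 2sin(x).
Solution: Change to a moving frame: let η = x + t, σ = t and write T(x,t) = u(η,σ).
By the chain rule T_t = u_σ + u_η, T_x = u_η, T_xx = u_ηη.
Then T_t - T_x = u_σ: the advection term cancels and the PDE becomes the heat equation u_σ = u_ηη on η ∈ ℝ.
Initial data: u(η,0) = T(η,0) = 2sin(η).
On η ∈ ℝ each mode satisfies (sin(nη))″ = -n² sin(nη), so exp(-n²σ) sin(nη) solves the heat equation; by superposition u(η,σ) = Σ c_n exp(-n²σ) sin(nη).
Reading off the coefficients: c_1=2, so u(η,σ) = 2exp(-σ)sin(η).
Substituting back η = x + t, σ = t: T(x,t) = u(x + t, t).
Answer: T(x, t) = 2exp(-t)sin(t + x)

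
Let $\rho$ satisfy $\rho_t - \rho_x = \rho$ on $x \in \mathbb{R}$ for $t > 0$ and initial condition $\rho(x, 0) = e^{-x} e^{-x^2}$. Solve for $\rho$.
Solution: Substitute $\rho = e^{-x}u$, i.e. $u = e^{x}\rho$.
By the product rule, $\rho_x = e^{-x}(u_x - u)$, $\rho_t = e^{-x}u_t$.
Substituting into the PDE and dividing by $e^{-x}$: $u_t - (u_x - u) = u$.
The lower-order terms cancel, leaving the standard advection equation $u_t - u_x = 0$.
Initial data for $u$: $u(x,0) = e^{x}\rho(x,0) = e^{-x^2}$.
Solve for $u$:
  By method of characteristics (waves move left with speed 1):
  Along characteristics $x + t =$ const, $u$ is constant, so $u(x,t) = f(x + t)$ with $f = u( \cdot , 0)$.
Hence $u(x,t) = e^{-(t + x)^2}$.
Transform back: $\rho(x,t) = e^{-x}u(x,t)$.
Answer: $\rho(x, t) = e^{-x} e^{-(t + x)^2}$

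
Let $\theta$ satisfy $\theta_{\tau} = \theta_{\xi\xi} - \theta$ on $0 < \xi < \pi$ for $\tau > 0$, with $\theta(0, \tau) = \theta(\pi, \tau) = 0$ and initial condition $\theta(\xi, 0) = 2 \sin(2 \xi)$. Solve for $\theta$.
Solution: Substitute $\theta = e^{-\tau}u$, i.e. $u = e^{\tau}\theta$.
By the product rule, $\theta_{\tau} = e^{-\tau}(u_{\tau} - u)$, $\theta_{\xi\xi} = e^{-\tau}u_{\xi\xi}$.
Substituting into the PDE and dividing by $e^{-\tau}$: $u_{\tau} - u = u_{\xi\xi} - u$.
The lower-order terms cancel, leaving the standard heat equation $u_{\tau} = u_{\xi\xi}$.
Initial data for $u$: $u(\xi,0) = \theta(\xi,0) = 2 \sin(2 \xi)$. The boundary conditions carry over: $u(0,\tau) = u(\pi,\tau) = 0$.
Solve for $u$:
  Using separation of variables $u = X(\xi)G(\tau)$:
  Eigenfunctions: $\sin(n\xi)$, $n = 1, 2, 3, \ldots$
  General solution: $u(\xi, \tau) = \sum c_n \sin(n\xi) e^{-n^2 \tau}$
  Matching $u(\xi,0) = 2 \sin(2 \xi)$ term by term: $c_2=2$.
Hence $u(\xi,\tau) = 2 e^{-4 \tau} \sin(2 \xi)$.
Transform back: $\theta(\xi,\tau) = e^{-\tau}u(\xi,\tau)$.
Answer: $\theta(\xi, \tau) = 2 e^{-5 \tau} \sin(2 \xi)$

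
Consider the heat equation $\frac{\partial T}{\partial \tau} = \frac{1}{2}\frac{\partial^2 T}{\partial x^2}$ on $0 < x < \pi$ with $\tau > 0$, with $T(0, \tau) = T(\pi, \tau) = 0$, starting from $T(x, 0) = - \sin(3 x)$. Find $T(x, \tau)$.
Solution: Separating variables: $T = \sum c_n e^{-n^2\tau/2} \sin(nx)$. From $T(x,0) = - \sin(3 x)$: $c_3=-1$.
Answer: $T(x, \tau) = - e^{-9 \tau/2} \sin(3 x)$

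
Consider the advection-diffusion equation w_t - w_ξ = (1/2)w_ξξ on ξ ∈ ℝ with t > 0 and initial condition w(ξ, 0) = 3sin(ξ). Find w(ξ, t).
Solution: Change to a moving frame: let η = ξ + t, σ = t and write w(ξ,t) = u(η,σ).
By the chain rule w_t = u_σ + u_η, w_ξ = u_η, w_ξξ = u_ηη.
Then w_t - w_ξ = u_σ: the advection term cancels and the PDE becomes the heat equation u_σ = (1/2)u_ηη on η ∈ ℝ.
Initial data: u(η,0) = w(η,0) = 3sin(η).
On η ∈ ℝ each mode satisfies (sin(nη))″ = -n² sin(nη), so exp(-n²σ/2) sin(nη) solves the heat equation; by superposition u(η,σ) = Σ c_n exp(-n²σ/2) sin(nη).
Reading off the coefficients: c_1=3, so u(η,σ) = 3exp(-σ/2)sin(η).
Substituting back η = ξ + t, σ = t: w(ξ,t) = u(ξ + t, t).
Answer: w(ξ, t) = 3exp(-t/2)sin(t + ξ)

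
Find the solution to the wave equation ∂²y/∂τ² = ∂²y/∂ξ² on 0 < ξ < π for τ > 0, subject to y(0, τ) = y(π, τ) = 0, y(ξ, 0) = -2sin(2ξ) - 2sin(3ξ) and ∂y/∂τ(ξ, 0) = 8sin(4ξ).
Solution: Using separation of variables y = X(ξ)T(τ):
Eigenfunctions: sin(nξ), n = 1, 2, 3, ...
General solution: y(ξ, τ) = Σ [A_n cos(n τ) + B_n sin(n τ)] sin(nξ)
From y(ξ,0) = -2sin(2ξ) - 2sin(3ξ): A_2=-2, A_3=-2. From y_τ(ξ,0) = 8sin(4ξ), using y_τ(ξ,0) = Σ ω_n B_n sin(nξ) with ω_n = n: B_4 = 8/4 = 2.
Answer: y(ξ, τ) = -2sin(2ξ)cos(2τ) - 2sin(3ξ)cos(3τ) + 2sin(4ξ)sin(4τ)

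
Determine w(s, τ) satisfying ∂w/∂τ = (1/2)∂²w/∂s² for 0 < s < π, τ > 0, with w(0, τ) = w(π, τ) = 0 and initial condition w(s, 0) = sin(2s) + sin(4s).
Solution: Separating variables: w = Σ c_n exp(-n²τ/2) sin(ns). From w(s,0) = sin(2s) + sin(4s): c_2=1, c_4=1.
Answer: w(s, τ) = exp(-2τ)sin(2s) + exp(-8τ)sin(4s)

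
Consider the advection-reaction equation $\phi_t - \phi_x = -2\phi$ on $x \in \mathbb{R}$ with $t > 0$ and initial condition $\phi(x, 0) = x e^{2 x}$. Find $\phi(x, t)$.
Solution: Substitute $\phi = e^{2x}u$.
Then $\phi_x = e^{2x}(u_x + 2u)$, $\phi_t = e^{2x}u_t$; substituting and dividing by $e^{2x}$, the lower-order terms cancel: $u_t - u_x = 0$ (standard advection equation).
Data for $u$: $u(x,0) = e^{-2x}\phi(x,0) = x$.
By characteristics ($dx/dt = -1$), $u(x,t) = f(x + t)$ with $f = u( \cdot , 0)$.
So $u(x,t) = t + x$, and $\phi(x,t) = e^{2x}u(x,t)$.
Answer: $\phi(x, t) = t e^{2 x} + x e^{2 x}$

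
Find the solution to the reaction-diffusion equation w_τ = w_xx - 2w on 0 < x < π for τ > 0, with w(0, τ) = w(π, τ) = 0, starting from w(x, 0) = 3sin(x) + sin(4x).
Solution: Substitute w = exp(-2τ)u, i.e. u = exp(2τ)w.
By the product rule, w_τ = exp(-2τ)(u_τ - 2u), w_xx = exp(-2τ)u_xx.
Substituting into the PDE and dividing by exp(-2τ): u_τ - 2u = u_xx - 2u.
The lower-order terms cancel, leaving the standard heat equation u_τ = u_xx.
Initial data for u: u(x,0) = w(x,0) = 3sin(x) + sin(4x). The boundary conditions carry over: u(0,τ) = u(π,τ) = 0.
Solve for u:
  Using separation of variables u = X(x)T(τ):
  Eigenfunctions: sin(nx), n = 1, 2, 3, ...
  General solution: u(x, τ) = Σ c_n sin(nx) exp(-n² τ)
  Matching u(x,0) = 3sin(x) + sin(4x) term by term: c_1=3, c_4=1.
Hence u(x,τ) = 3exp(-τ)sin(x) + exp(-16τ)sin(4x).
Transform back: w(x,τ) = exp(-2τ)u(x,τ).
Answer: w(x, τ) = 3exp(-3τ)sin(x) + exp(-18τ)sin(4x)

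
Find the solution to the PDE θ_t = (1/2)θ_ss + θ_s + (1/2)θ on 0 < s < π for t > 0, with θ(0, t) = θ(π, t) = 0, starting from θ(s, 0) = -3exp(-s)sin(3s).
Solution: Substitute θ = exp(-s)u.
Then θ_s = exp(-s)(u_s - u), θ_ss = exp(-s)(u_ss - 2u_s + u), θ_t = exp(-s)u_t; substituting and dividing by exp(-s), the lower-order terms cancel: u_t = (1/2)u_ss (standard heat equation).
Data for u: u(s,0) = exp(s)θ(s,0) = -3sin(3s). The boundary conditions carry over: u(0,t) = u(π,t) = 0.
Separating variables: u = Σ c_n exp(-n²t/2) sin(ns). From u(s,0) = -3sin(3s): c_3=-3.
So u(s,t) = -3exp(-9t/2)sin(3s), and θ(s,t) = exp(-s)u(s,t).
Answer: θ(s, t) = -3exp(-s)exp(-9t/2)sin(3s)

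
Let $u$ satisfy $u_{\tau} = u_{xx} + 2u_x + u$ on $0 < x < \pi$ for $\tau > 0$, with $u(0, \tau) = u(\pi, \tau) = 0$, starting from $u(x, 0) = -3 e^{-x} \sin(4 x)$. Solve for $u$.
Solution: Substitute $u = e^{-x}w$, i.e. $w = e^{x}u$.
By the product rule, $u_x = e^{-x}(w_x - w)$, $u_{xx} = e^{-x}(w_{xx} - 2w_x + w)$, $u_{\tau} = e^{-x}w_{\tau}$.
Substituting into the PDE and dividing by $e^{-x}$: $w_{\tau} = (w_{xx} - 2w_x + w) + 2(w_x - w) + w$.
The lower-order terms cancel, leaving the standard heat equation $w_{\tau} = w_{xx}$.
Initial data for $w$: $w(x,0) = e^{x}u(x,0) = -3 \sin(4 x)$. The boundary conditions carry over: $w(0,\tau) = w(\pi,\tau) = 0$.
Solve for $w$:
  Using separation of variables $w = X(x)T(\tau)$:
  Eigenfunctions: $\sin(nx)$, $n = 1, 2, 3, \ldots$
  General solution: $w(x, \tau) = \sum c_n \sin(nx) e^{-n^2 \tau}$
  Matching $w(x,0) = -3 \sin(4 x)$ term by term: $c_4=-3$.
Hence $w(x,\tau) = -3 e^{-16 \tau} \sin(4 x)$.
Transform back: $u(x,\tau) = e^{-x}w(x,\tau)$.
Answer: $u(x, \tau) = -3 e^{-16 \tau} e^{-x} \sin(4 x)$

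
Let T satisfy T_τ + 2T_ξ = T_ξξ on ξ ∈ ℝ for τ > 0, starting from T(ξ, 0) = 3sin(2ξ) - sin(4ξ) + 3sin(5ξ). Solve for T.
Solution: Moving frame: η = ξ - 2τ, σ = τ, T = u(η,σ), so T_τ = u_σ - 2u_η and T_ξξ = u_ηη.
Hence T_τ + 2T_ξ = u_σ and the PDE becomes the heat equation u_σ = u_ηη on η ∈ ℝ.
Initial data: u(η,0) = T(η,0) = 3sin(2η) - sin(4η) + 3sin(5η). Each mode sin(nη) decays as exp(-n²σ) on ℝ, so u(η,σ) = Σ c_n exp(-n²σ) sin(nη) with c_2=3, c_4=-1, c_5=3: u(η,σ) = 3exp(-4σ)sin(2η) - exp(-16σ)sin(4η) + 3exp(-25σ)sin(5η).
Substituting back: T(ξ,τ) = u(ξ - 2τ, τ).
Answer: T(ξ, τ) = 3exp(-4τ)sin(2ξ - 4τ) - exp(-16τ)sin(4ξ - 8τ) + 3exp(-25τ)sin(5ξ - 10τ)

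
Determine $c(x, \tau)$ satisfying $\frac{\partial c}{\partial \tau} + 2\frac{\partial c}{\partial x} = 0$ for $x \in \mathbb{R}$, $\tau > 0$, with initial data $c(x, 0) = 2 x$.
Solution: By method of characteristics (waves move right with speed 2):
Along characteristics $x - 2\tau =$ const, $c$ is constant, so $c(x,\tau) = f(x - 2\tau)$ with $f = c( \cdot , 0)$.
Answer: $c(x, \tau) = -4 \tau + 2 x$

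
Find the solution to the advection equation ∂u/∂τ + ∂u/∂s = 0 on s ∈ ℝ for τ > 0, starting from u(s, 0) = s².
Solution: By method of characteristics (waves move right with speed 1):
Along characteristics s - τ = const, u is constant, so u(s,τ) = f(s - τ) with f = u(·, 0).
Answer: u(s, τ) = s² - 2sτ + τ²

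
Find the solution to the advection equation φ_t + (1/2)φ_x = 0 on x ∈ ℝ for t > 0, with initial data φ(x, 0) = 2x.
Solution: By characteristics (dx/dt = 1/2), φ(x,t) = f(x - (1/2)t) with f = φ(·, 0).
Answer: φ(x, t) = -t + 2x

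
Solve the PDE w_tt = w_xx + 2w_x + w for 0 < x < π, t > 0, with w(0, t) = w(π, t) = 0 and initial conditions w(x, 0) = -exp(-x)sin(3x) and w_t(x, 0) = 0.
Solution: Substitute w = exp(-x)u, i.e. u = exp(x)w.
By the product rule, w_x = exp(-x)(u_x - u), w_xx = exp(-x)(u_xx - 2u_x + u), w_tt = exp(-x)u_tt.
Substituting into the PDE and dividing by exp(-x): u_tt = (u_xx - 2u_x + u) + 2(u_x - u) + u.
The lower-order terms cancel, leaving the standard wave equation u_tt = u_xx.
Initial data for u: u(x,0) = exp(x)w(x,0) = -sin(3x); u_t(x,0) = exp(x)w_t(x,0) = 0. The boundary conditions carry over: u(0,t) = u(π,t) = 0.
Solve for u:
  Using separation of variables u = X(x)T(t):
  Eigenfunctions: sin(nx), n = 1, 2, 3, ...
  General solution: u(x, t) = Σ [A_n cos(n t) + B_n sin(n t)] sin(nx)
  From u(x,0) = -sin(3x): A_3=-1. From u_t(x,0) = 0: all B_n = 0.
Hence u(x,t) = -sin(3x)cos(3t).
Transform back: w(x,t) = exp(-x)u(x,t).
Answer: w(x, t) = -exp(-x)sin(3x)cos(3t)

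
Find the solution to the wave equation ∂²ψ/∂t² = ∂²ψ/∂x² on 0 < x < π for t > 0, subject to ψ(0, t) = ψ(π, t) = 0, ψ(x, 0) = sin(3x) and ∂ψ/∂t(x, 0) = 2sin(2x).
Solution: Separating variables: ψ = Σ [A_n cos(ω_n t) + B_n sin(ω_n t)] sin(nx), ω_n = n. From ICs (B_n = velocity coefficient / ω_n): A_3=1, B_2=1.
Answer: ψ(x, t) = sin(2t)sin(2x) + sin(3x)cos(3t)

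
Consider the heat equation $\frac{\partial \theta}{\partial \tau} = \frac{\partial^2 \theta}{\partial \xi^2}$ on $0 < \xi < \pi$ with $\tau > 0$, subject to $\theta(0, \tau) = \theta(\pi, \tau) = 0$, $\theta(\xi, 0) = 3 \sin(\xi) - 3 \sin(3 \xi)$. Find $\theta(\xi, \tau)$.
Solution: Separating variables: $\theta = \sum c_n e^{-n^2\tau} \sin(n\xi)$. From $\theta(\xi,0) = 3 \sin(\xi) - 3 \sin(3 \xi)$: $c_1=3, c_3=-3$.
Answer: $\theta(\xi, \tau) = 3 e^{-\tau} \sin(\xi) - 3 e^{-9 \tau} \sin(3 \xi)$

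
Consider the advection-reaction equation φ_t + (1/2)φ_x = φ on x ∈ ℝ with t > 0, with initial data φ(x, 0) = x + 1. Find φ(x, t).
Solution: Substitute φ = exp(t)u.
Then φ_t = exp(t)(u_t + u), φ_x = exp(t)u_x; substituting and dividing by exp(t), the lower-order terms cancel: u_t + (1/2)u_x = 0 (standard advection equation).
Data for u: u(x,0) = φ(x,0) = x + 1.
By characteristics (dx/dt = 1/2), u(x,t) = f(x - (1/2)t) with f = u(·, 0).
So u(x,t) = -(1/2)t + x + 1, and φ(x,t) = exp(t)u(x,t).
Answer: φ(x, t) = -(1/2)texp(t) + xexp(t) + exp(t)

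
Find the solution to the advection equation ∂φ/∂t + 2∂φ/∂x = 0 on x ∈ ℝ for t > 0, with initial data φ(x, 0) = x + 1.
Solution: By characteristics (dx/dt = 2), φ(x,t) = f(x - 2t) with f = φ(·, 0).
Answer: φ(x, t) = -2t + x + 1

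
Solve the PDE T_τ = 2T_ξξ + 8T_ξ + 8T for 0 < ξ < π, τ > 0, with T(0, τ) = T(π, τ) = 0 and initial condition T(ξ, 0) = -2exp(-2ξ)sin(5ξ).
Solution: Substitute T = exp(-2ξ)u.
Then T_ξ = exp(-2ξ)(u_ξ - 2u), T_ξξ = exp(-2ξ)(u_ξξ - 4u_ξ + 4u), T_τ = exp(-2ξ)u_τ; substituting and dividing by exp(-2ξ), the lower-order terms cancel: u_τ = 2u_ξξ (standard heat equation).
Data for u: u(ξ,0) = exp(2ξ)T(ξ,0) = -2sin(5ξ). The boundary conditions carry over: u(0,τ) = u(π,τ) = 0.
Separating variables: u = Σ c_n exp(-2n²τ) sin(nξ). From u(ξ,0) = -2sin(5ξ): c_5=-2.
So u(ξ,τ) = -2exp(-50τ)sin(5ξ), and T(ξ,τ) = exp(-2ξ)u(ξ,τ).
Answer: T(ξ, τ) = -2exp(-2ξ)exp(-50τ)sin(5ξ)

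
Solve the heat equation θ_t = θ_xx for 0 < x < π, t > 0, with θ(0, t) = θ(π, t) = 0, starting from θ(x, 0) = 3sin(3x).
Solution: Using separation of variables θ = X(x)G(t):
Eigenfunctions: sin(nx), n = 1, 2, 3, ...
General solution: θ(x, t) = Σ c_n sin(nx) exp(-n² t)
Matching θ(x,0) = 3sin(3x) term by term: c_3=3.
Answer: θ(x, t) = 3exp(-9t)sin(3x)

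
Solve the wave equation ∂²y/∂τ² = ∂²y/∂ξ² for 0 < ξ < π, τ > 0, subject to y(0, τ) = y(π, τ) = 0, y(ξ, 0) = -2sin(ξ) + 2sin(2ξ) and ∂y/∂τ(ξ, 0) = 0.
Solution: Using separation of variables y = X(ξ)T(τ):
Eigenfunctions: sin(nξ), n = 1, 2, 3, ...
General solution: y(ξ, τ) = Σ [A_n cos(n τ) + B_n sin(n τ)] sin(nξ)
From y(ξ,0) = -2sin(ξ) + 2sin(2ξ): A_1=-2, A_2=2. From y_τ(ξ,0) = 0: all B_n = 0.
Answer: y(ξ, τ) = -2sin(ξ)cos(τ) + 2sin(2ξ)cos(2τ)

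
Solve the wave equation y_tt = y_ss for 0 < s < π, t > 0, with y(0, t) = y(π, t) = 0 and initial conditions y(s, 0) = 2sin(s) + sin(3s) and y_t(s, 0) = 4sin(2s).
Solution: Separating variables: y = Σ [A_n cos(ω_n t) + B_n sin(ω_n t)] sin(ns), ω_n = n. From ICs (B_n = velocity coefficient / ω_n): A_1=2, A_3=1, B_2=2.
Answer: y(s, t) = 2sin(s)cos(t) + 2sin(2s)sin(2t) + sin(3s)cos(3t)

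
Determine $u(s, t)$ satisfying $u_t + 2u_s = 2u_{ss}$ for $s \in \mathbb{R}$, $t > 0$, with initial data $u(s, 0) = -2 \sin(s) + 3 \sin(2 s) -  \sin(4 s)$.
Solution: Moving frame: $\eta = s - 2t$, $\sigma = t$, $u = w(\eta,\sigma)$, so $u_t = w_{\sigma} - 2w_{\eta}$ and $u_{ss} = w_{\eta\eta}$.
Hence $u_t + 2u_s = w_{\sigma}$ and the PDE becomes the heat equation $w_{\sigma} = 2w_{\eta\eta}$ on $\eta \in \mathbb{R}$.
Initial data: $w(\eta,0) = u(\eta,0) = -2 \sin(\eta) + 3 \sin(2 \eta) - \sin(4 \eta)$. Each mode $\sin(n\eta)$ decays as $e^{-2n^2\sigma}$ on $\mathbb{R}$, so $w(\eta,\sigma) = \sum c_n e^{-2n^2\sigma} \sin(n\eta)$ with $c_1=-2, c_2=3, c_4=-1$: $w(\eta,\sigma) = -2 e^{-2 \sigma} \sin(\eta) + 3 e^{-8 \sigma} \sin(2 \eta) - e^{-32 \sigma} \sin(4 \eta)$.
Substituting back: $u(s,t) = w(s - 2t, t)$.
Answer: $u(s, t) = -2 e^{-2 t} \sin(s - 2 t) + 3 e^{-8 t} \sin(2 s - 4 t) -  e^{-32 t} \sin(4 s - 8 t)$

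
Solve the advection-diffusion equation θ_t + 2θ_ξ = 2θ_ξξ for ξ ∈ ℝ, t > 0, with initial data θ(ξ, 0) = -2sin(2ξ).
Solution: Moving frame: η = ξ - 2t, σ = t, θ = u(η,σ), so θ_t = u_σ - 2u_η and θ_ξξ = u_ηη.
Hence θ_t + 2θ_ξ = u_σ and the PDE becomes the heat equation u_σ = 2u_ηη on η ∈ ℝ.
Initial data: u(η,0) = θ(η,0) = -2sin(2η). Each mode sin(nη) decays as exp(-2n²σ) on ℝ, so u(η,σ) = Σ c_n exp(-2n²σ) sin(nη) with c_2=-2: u(η,σ) = -2exp(-8σ)sin(2η).
Substituting back: θ(ξ,t) = u(ξ - 2t, t).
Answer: θ(ξ, t) = 2exp(-8t)sin(4t - 2ξ)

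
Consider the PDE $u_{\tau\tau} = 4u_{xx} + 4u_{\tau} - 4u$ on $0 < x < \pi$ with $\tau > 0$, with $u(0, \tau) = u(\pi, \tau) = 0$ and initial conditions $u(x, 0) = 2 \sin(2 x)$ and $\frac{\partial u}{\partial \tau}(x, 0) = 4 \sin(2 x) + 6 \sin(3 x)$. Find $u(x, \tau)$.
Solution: Substitute $u = e^{2\tau}w$, i.e. $w = e^{-2\tau}u$.
By the product rule, $u_{\tau} = e^{2\tau}(w_{\tau} + 2w)$, $u_{\tau\tau} = e^{2\tau}(w_{\tau\tau} + 4w_{\tau} + 4w)$, $u_{xx} = e^{2\tau}w_{xx}$.
Substituting into the PDE and dividing by $e^{2\tau}$: $w_{\tau\tau} + 4w_{\tau} + 4w = 4w_{xx} + 4(w_{\tau} + 2w) - 4w$.
The lower-order terms cancel, leaving the standard wave equation $w_{\tau\tau} = 4w_{xx}$.
Initial data for $w$: $w(x,0) = u(x,0) = 2 \sin(2 x)$; $w_{\tau}(x,0) = u_{\tau}(x,0) - 2u(x,0) = 6 \sin(3 x)$. The boundary conditions carry over: $w(0,\tau) = w(\pi,\tau) = 0$.
Solve for $w$:
  Using separation of variables $w = X(x)T(\tau)$:
  Eigenfunctions: $\sin(nx)$, $n = 1, 2, 3, \ldots$
  General solution: $w(x, \tau) = \sum [A_n \cos(2n \tau) + B_n \sin(2n \tau)] \sin(nx)$
  From $w(x,0) = 2 \sin(2 x)$: $A_2=2$. From $w_{\tau}(x,0) = 6 \sin(3 x)$, using $w_{\tau}(x,0) = \sum \omega_n B_n \sin(nx)$ with $\omega_n = 2n$: $B_3 = 6/6 = 1$.
Hence $w(x,\tau) = 2 \sin(2 x) \cos(4 \tau) + \sin(3 x) \sin(6 \tau)$.
Transform back: $u(x,\tau) = e^{2\tau}w(x,\tau)$.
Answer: $u(x, \tau) = e^{2 \tau} \sin(6 \tau) \sin(3 x) + 2 e^{2 \tau} \sin(2 x) \cos(4 \tau)$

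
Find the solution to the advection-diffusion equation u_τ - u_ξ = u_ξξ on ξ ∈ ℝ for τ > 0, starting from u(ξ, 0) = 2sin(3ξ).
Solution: Change to a moving frame: let η = ξ + τ, σ = τ and write u(ξ,τ) = w(η,σ).
By the chain rule u_τ = w_σ + w_η, u_ξ = w_η, u_ξξ = w_ηη.
Then u_τ - u_ξ = w_σ: the advection term cancels and the PDE becomes the heat equation w_σ = w_ηη on η ∈ ℝ.
Initial data: w(η,0) = u(η,0) = 2sin(3η).
On η ∈ ℝ each mode satisfies (sin(nη))″ = -n² sin(nη), so exp(-n²σ) sin(nη) solves the heat equation; by superposition w(η,σ) = Σ c_n exp(-n²σ) sin(nη).
Reading off the coefficients: c_3=2, so w(η,σ) = 2exp(-9σ)sin(3η).
Substituting back η = ξ + τ, σ = τ: u(ξ,τ) = w(ξ + τ, τ).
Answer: u(ξ, τ) = 2exp(-9τ)sin(3ξ + 3τ)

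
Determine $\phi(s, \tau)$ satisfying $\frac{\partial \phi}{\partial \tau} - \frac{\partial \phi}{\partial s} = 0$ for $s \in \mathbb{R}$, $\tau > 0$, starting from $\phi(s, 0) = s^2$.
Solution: By method of characteristics (waves move left with speed 1):
Along characteristics $s + \tau =$ const, $\phi$ is constant, so $\phi(s,\tau) = f(s + \tau)$ with $f = \phi( \cdot , 0)$.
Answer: $\phi(s, \tau) = \tau^2 + 2 \tau s + s^2$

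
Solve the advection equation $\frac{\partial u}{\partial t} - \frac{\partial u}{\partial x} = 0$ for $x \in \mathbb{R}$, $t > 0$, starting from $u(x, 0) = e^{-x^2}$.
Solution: By characteristics ($dx/dt = -1$), $u(x,t) = f(x + t)$ with $f = u( \cdot , 0)$.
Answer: $u(x, t) = e^{-(t + x)^2}$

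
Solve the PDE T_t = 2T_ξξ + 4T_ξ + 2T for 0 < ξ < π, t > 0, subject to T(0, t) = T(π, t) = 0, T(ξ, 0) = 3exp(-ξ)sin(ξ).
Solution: Substitute T = exp(-ξ)u, i.e. u = exp(ξ)T.
By the product rule, T_ξ = exp(-ξ)(u_ξ - u), T_ξξ = exp(-ξ)(u_ξξ - 2u_ξ + u), T_t = exp(-ξ)u_t.
Substituting into the PDE and dividing by exp(-ξ): u_t = 2(u_ξξ - 2u_ξ + u) + 4(u_ξ - u) + 2u.
The lower-order terms cancel, leaving the standard heat equation u_t = 2u_ξξ.
Initial data for u: u(ξ,0) = exp(ξ)T(ξ,0) = 3sin(ξ). The boundary conditions carry over: u(0,t) = u(π,t) = 0.
Solve for u:
  Using separation of variables u = X(ξ)G(t):
  Eigenfunctions: sin(nξ), n = 1, 2, 3, ...
  General solution: u(ξ, t) = Σ c_n sin(nξ) exp(-2n² t)
  Matching u(ξ,0) = 3sin(ξ) term by term: c_1=3.
Hence u(ξ,t) = 3exp(-2t)sin(ξ).
Transform back: T(ξ,t) = exp(-ξ)u(ξ,t).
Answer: T(ξ, t) = 3exp(-2t)exp(-ξ)sin(ξ)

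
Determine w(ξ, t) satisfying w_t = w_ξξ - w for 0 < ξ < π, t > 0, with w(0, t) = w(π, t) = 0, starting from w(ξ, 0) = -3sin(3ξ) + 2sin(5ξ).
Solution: Substitute w = exp(-t)u.
Then w_t = exp(-t)(u_t - u), w_ξξ = exp(-t)u_ξξ; substituting and dividing by exp(-t), the lower-order terms cancel: u_t = u_ξξ (standard heat equation).
Data for u: u(ξ,0) = w(ξ,0) = -3sin(3ξ) + 2sin(5ξ). The boundary conditions carry over: u(0,t) = u(π,t) = 0.
Separating variables: u = Σ c_n exp(-n²t) sin(nξ). From u(ξ,0) = -3sin(3ξ) + 2sin(5ξ): c_3=-3, c_5=2.
So u(ξ,t) = -3exp(-9t)sin(3ξ) + 2exp(-25t)sin(5ξ), and w(ξ,t) = exp(-t)u(ξ,t).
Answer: w(ξ, t) = -3exp(-10t)sin(3ξ) + 2exp(-26t)sin(5ξ)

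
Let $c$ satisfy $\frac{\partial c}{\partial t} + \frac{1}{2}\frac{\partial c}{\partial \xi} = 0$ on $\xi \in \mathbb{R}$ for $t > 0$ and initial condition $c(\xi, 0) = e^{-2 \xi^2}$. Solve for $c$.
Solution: By method of characteristics (waves move right with speed 1/2):
Along characteristics $\xi - \frac{1}{2}t =$ const, $c$ is constant, so $c(\xi,t) = f(\xi - \frac{1}{2}t)$ with $f = c( \cdot , 0)$.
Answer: $c(\xi, t) = e^{-2 (\xi - t/2)^2}$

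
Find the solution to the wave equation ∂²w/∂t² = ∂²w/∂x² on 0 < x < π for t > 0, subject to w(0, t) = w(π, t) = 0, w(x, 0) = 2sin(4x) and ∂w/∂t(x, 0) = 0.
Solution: Using separation of variables w = X(x)T(t):
Eigenfunctions: sin(nx), n = 1, 2, 3, ...
General solution: w(x, t) = Σ [A_n cos(n t) + B_n sin(n t)] sin(nx)
From w(x,0) = 2sin(4x): A_4=2. From w_t(x,0) = 0: all B_n = 0.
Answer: w(x, t) = 2sin(4x)cos(4t)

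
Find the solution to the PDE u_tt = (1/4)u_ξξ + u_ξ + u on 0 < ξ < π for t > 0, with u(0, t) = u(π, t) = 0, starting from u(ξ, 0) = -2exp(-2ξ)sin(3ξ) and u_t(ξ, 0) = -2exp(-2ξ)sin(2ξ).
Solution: Substitute u = exp(-2ξ)w.
Then u_ξ = exp(-2ξ)(w_ξ - 2w), u_ξξ = exp(-2ξ)(w_ξξ - 4w_ξ + 4w), u_tt = exp(-2ξ)w_tt; substituting and dividing by exp(-2ξ), the lower-order terms cancel: w_tt = (1/4)w_ξξ (standard wave equation).
Data for w: w(ξ,0) = exp(2ξ)u(ξ,0) = -2sin(3ξ); w_t(ξ,0) = exp(2ξ)u_t(ξ,0) = -2sin(2ξ). The boundary conditions carry over: w(0,t) = w(π,t) = 0.
Separating variables: w = Σ [A_n cos(ω_n t) + B_n sin(ω_n t)] sin(nξ), ω_n = n/2. From ICs (B_n = velocity coefficient / ω_n): A_3=-2, B_2=-2.
So w(ξ,t) = -2sin(t)sin(2ξ) - 2sin(3ξ)cos(3t/2), and u(ξ,t) = exp(-2ξ)w(ξ,t).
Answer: u(ξ, t) = -2exp(-2ξ)sin(t)sin(2ξ) - 2exp(-2ξ)sin(3ξ)cos(3t/2)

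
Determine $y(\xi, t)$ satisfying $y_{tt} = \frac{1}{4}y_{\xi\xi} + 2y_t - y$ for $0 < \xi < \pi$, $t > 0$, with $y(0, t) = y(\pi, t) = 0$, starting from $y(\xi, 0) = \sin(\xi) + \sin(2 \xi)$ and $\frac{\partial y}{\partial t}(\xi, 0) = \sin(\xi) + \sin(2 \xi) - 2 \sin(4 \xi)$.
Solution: Substitute $y = e^{t}u$.
Then $y_t = e^{t}(u_t + u)$, $y_{tt} = e^{t}(u_{tt} + 2u_t + u)$, $y_{\xi\xi} = e^{t}u_{\xi\xi}$; substituting and dividing by $e^{t}$, the lower-order terms cancel: $u_{tt} = \frac{1}{4}u_{\xi\xi}$ (standard wave equation).
Data for $u$: $u(\xi,0) = y(\xi,0) = \sin(\xi) + \sin(2 \xi)$; $u_t(\xi,0) = y_t(\xi,0) - y(\xi,0) = -2 \sin(4 \xi)$. The boundary conditions carry over: $u(0,t) = u(\pi,t) = 0$.
Separating variables: $u = \sum [A_n \cos(\omega_n t) + B_n \sin(\omega_n t)] \sin(n\xi)$, $\omega_n = n/2$. From ICs ($B_n$ = velocity coefficient / $\omega_n$): $A_1=1, A_2=1, B_4=-1$.
So $u(\xi,t) = - \sin(2 t) \sin(4 \xi) + \sin(\xi) \cos(t/2) + \sin(2 \xi) \cos(t)$, and $y(\xi,t) = e^{t}u(\xi,t)$.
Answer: $y(\xi, t) = e^{t} \sin(\xi) \cos(t/2) + e^{t} \sin(2 \xi) \cos(t) -  e^{t} \sin(4 \xi) \sin(2 t)$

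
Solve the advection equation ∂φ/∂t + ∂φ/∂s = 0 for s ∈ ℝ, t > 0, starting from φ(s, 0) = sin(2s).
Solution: By characteristics (ds/dt = 1), φ(s,t) = f(s - t) with f = φ(·, 0).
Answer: φ(s, t) = sin(2s - 2t)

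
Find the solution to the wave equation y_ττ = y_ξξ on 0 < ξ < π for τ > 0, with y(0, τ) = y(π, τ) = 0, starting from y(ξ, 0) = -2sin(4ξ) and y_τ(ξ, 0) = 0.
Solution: Using separation of variables y = X(ξ)T(τ):
Eigenfunctions: sin(nξ), n = 1, 2, 3, ...
General solution: y(ξ, τ) = Σ [A_n cos(n τ) + B_n sin(n τ)] sin(nξ)
From y(ξ,0) = -2sin(4ξ): A_4=-2. From y_τ(ξ,0) = 0: all B_n = 0.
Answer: y(ξ, τ) = -2sin(4ξ)cos(4τ)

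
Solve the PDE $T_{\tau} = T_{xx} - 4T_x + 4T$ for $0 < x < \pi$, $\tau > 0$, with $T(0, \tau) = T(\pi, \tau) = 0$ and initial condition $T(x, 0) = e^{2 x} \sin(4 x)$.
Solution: Substitute $T = e^{2x}u$.
Then $T_x = e^{2x}(u_x + 2u)$, $T_{xx} = e^{2x}(u_{xx} + 4u_x + 4u)$, $T_{\tau} = e^{2x}u_{\tau}$; substituting and dividing by $e^{2x}$, the lower-order terms cancel: $u_{\tau} = u_{xx}$ (standard heat equation).
Data for $u$: $u(x,0) = e^{-2x}T(x,0) = \sin(4 x)$. The boundary conditions carry over: $u(0,\tau) = u(\pi,\tau) = 0$.
Separating variables: $u = \sum c_n e^{-n^2\tau} \sin(nx)$. From $u(x,0) = \sin(4 x)$: $c_4=1$.
So $u(x,\tau) = e^{-16 \tau} \sin(4 x)$, and $T(x,\tau) = e^{2x}u(x,\tau)$.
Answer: $T(x, \tau) = e^{-16 \tau} e^{2 x} \sin(4 x)$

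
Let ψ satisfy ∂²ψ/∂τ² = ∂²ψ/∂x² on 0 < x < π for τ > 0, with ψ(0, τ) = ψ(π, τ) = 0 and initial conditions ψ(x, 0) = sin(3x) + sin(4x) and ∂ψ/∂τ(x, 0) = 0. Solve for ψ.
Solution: Separating variables: ψ = Σ [A_n cos(ω_n τ) + B_n sin(ω_n τ)] sin(nx), ω_n = n. From ICs: A_3=1, A_4=1.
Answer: ψ(x, τ) = sin(3x)cos(3τ) + sin(4x)cos(4τ)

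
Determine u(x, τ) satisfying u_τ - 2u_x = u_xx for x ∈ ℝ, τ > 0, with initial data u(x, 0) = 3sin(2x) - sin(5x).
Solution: Change to a moving frame: let η = x + 2τ, σ = τ and write u(x,τ) = w(η,σ).
By the chain rule u_τ = w_σ + 2w_η, u_x = w_η, u_xx = w_ηη.
Then u_τ - 2u_x = w_σ: the advection term cancels and the PDE becomes the heat equation w_σ = w_ηη on η ∈ ℝ.
Initial data: w(η,0) = u(η,0) = 3sin(2η) - sin(5η).
On η ∈ ℝ each mode satisfies (sin(nη))″ = -n² sin(nη), so exp(-n²σ) sin(nη) solves the heat equation; by superposition w(η,σ) = Σ c_n exp(-n²σ) sin(nη).
Reading off the coefficients: c_2=3, c_5=-1, so w(η,σ) = 3exp(-4σ)sin(2η) - exp(-25σ)sin(5η).
Substituting back η = x + 2τ, σ = τ: u(x,τ) = w(x + 2τ, τ).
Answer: u(x, τ) = 3exp(-4τ)sin(2x + 4τ) - exp(-25τ)sin(5x + 10τ)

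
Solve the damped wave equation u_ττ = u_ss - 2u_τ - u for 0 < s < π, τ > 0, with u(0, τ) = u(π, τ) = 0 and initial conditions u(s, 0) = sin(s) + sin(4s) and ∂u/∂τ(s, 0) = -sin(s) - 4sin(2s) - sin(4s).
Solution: Substitute u = exp(-τ)w, i.e. w = exp(τ)u.
By the product rule, u_τ = exp(-τ)(w_τ - w), u_ττ = exp(-τ)(w_ττ - 2w_τ + w), u_ss = exp(-τ)w_ss.
Substituting into the PDE and dividing by exp(-τ): w_ττ - 2w_τ + w = w_ss - 2(w_τ - w) - w.
The lower-order terms cancel, leaving the standard wave equation w_ττ = w_ss.
Initial data for w: w(s,0) = u(s,0) = sin(s) + sin(4s); w_τ(s,0) = u_τ(s,0) + u(s,0) = -4sin(2s). The boundary conditions carry over: w(0,τ) = w(π,τ) = 0.
Solve for w:
  Using separation of variables w = X(s)T(τ):
  Eigenfunctions: sin(ns), n = 1, 2, 3, ...
  General solution: w(s, τ) = Σ [A_n cos(n τ) + B_n sin(n τ)] sin(ns)
  From w(s,0) = sin(s) + sin(4s): A_1=1, A_4=1. From w_τ(s,0) = -4sin(2s), using w_τ(s,0) = Σ ω_n B_n sin(ns) with ω_n = n: B_2 = (-4)/2 = -2.
Hence w(s,τ) = sin(s)cos(τ) - 2sin(2s)sin(2τ) + sin(4s)cos(4τ).
Transform back: u(s,τ) = exp(-τ)w(s,τ).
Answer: u(s, τ) = exp(-τ)sin(s)cos(τ) - 2exp(-τ)sin(2s)sin(2τ) + exp(-τ)sin(4s)cos(4τ)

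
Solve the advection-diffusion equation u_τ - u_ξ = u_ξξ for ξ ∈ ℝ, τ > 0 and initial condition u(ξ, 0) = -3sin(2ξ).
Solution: Moving frame: η = ξ + τ, σ = τ, u = w(η,σ), so u_τ = w_σ + w_η and u_ξξ = w_ηη.
Hence u_τ - u_ξ = w_σ and the PDE becomes the heat equation w_σ = w_ηη on η ∈ ℝ.
Initial data: w(η,0) = u(η,0) = -3sin(2η). Each mode sin(nη) decays as exp(-n²σ) on ℝ, so w(η,σ) = Σ c_n exp(-n²σ) sin(nη) with c_2=-3: w(η,σ) = -3exp(-4σ)sin(2η).
Substituting back: u(ξ,τ) = w(ξ + τ, τ).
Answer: u(ξ, τ) = -3exp(-4τ)sin(2ξ + 2τ)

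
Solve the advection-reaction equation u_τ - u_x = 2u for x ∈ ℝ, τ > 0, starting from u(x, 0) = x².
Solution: Substitute u = exp(2τ)w, i.e. w = exp(-2τ)u.
By the product rule, u_τ = exp(2τ)(w_τ + 2w), u_x = exp(2τ)w_x.
Substituting into the PDE and dividing by exp(2τ): w_τ + 2w - w_x = 2w.
The lower-order terms cancel, leaving the standard advection equation w_τ - w_x = 0.
Initial data for w: w(x,0) = u(x,0) = x².
Solve for w:
  By method of characteristics (waves move left with speed 1):
  Along characteristics x + τ = const, w is constant, so w(x,τ) = f(x + τ) with f = w(·, 0).
Hence w(x,τ) = x² + 2xτ + τ².
Transform back: u(x,τ) = exp(2τ)w(x,τ).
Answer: u(x, τ) = x²exp(2τ) + 2xτexp(2τ) + τ²exp(2τ)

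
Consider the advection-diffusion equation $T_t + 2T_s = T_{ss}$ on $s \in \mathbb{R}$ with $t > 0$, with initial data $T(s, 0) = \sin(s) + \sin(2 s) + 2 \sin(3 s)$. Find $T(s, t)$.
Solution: Moving frame: $\eta = s - 2t$, $\sigma = t$, $T = u(\eta,\sigma)$, so $T_t = u_{\sigma} - 2u_{\eta}$ and $T_{ss} = u_{\eta\eta}$.
Hence $T_t + 2T_s = u_{\sigma}$ and the PDE becomes the heat equation $u_{\sigma} = u_{\eta\eta}$ on $\eta \in \mathbb{R}$.
Initial data: $u(\eta,0) = T(\eta,0) = \sin(\eta) + \sin(2 \eta) + 2 \sin(3 \eta)$. Each mode $\sin(n\eta)$ decays as $e^{-n^2\sigma}$ on $\mathbb{R}$, so $u(\eta,\sigma) = \sum c_n e^{-n^2\sigma} \sin(n\eta)$ with $c_1=1, c_2=1, c_3=2$: $u(\eta,\sigma) = e^{-\sigma} \sin(\eta) + e^{-4 \sigma} \sin(2 \eta) + 2 e^{-9 \sigma} \sin(3 \eta)$.
Substituting back: $T(s,t) = u(s - 2t, t)$.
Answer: $T(s, t) = e^{-t} \sin(s - 2 t) + e^{-4 t} \sin(2 s - 4 t) + 2 e^{-9 t} \sin(3 s - 6 t)$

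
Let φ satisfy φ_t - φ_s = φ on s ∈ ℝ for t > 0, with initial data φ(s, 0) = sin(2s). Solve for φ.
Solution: Substitute φ = exp(t)u, i.e. u = exp(-t)φ.
By the product rule, φ_t = exp(t)(u_t + u), φ_s = exp(t)u_s.
Substituting into the PDE and dividing by exp(t): u_t + u - u_s = u.
The lower-order terms cancel, leaving the standard advection equation u_t - u_s = 0.
Initial data for u: u(s,0) = φ(s,0) = sin(2s).
Solve for u:
  By method of characteristics (waves move left with speed 1):
  Along characteristics s + t = const, u is constant, so u(s,t) = f(s + t) with f = u(·, 0).
Hence u(s,t) = sin(2s + 2t).
Transform back: φ(s,t) = exp(t)u(s,t).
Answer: φ(s, t) = exp(t)sin(2s + 2t)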